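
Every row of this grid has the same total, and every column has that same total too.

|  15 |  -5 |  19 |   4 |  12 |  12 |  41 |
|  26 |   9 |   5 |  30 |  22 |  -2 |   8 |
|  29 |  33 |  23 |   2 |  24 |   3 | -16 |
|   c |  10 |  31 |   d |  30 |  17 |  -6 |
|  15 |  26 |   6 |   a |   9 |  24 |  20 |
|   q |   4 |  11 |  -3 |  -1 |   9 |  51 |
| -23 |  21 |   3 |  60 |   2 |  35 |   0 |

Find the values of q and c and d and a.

Rows 1 and 2 both sum to 98, so that's the common total.
The known cells in row 5 total 100, leaving 98 − 100 = -2 for the blank.
The known cells in column 4 total 91, leaving 98 − 91 = 7 for the blank.
The known cells in row 6 total 71, leaving 98 − 71 = 27 for the blank.
The known cells in row 4 total 89, leaving 98 − 89 = 9 for the blank.

q = 27, c = 9, d = 7, a = -2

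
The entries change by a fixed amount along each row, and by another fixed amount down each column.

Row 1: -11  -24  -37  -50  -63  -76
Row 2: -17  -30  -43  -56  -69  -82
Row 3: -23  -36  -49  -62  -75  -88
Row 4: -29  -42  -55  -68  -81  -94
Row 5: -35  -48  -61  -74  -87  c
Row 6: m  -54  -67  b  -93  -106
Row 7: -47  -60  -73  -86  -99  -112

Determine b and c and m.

b = -80, c = -100, m = -41

Along each row the entries change by -13 per step; down each column they change by -6.
Row 6: from -54 at column 2, stepping by -13 to column 4 gives -80.
Row 5: from -35 at column 1, stepping by -13 to column 6 gives -100.
Row 6: from -54 at column 2, stepping by -13 to column 1 gives -41.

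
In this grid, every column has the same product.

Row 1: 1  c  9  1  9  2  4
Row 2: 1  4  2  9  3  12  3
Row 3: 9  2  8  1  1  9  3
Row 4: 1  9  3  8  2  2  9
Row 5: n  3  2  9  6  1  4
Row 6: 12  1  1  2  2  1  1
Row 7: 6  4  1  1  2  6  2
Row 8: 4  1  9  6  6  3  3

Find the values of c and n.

c = 9, n = 3

Columns 4 and 7 each multiply to 7776, so every column has product 7776.
Column 2: 4×2×9×3×1×4×1 = 864, so the missing entry is 7776 ÷ 864 = 9.
Column 1: 1×1×9×1×12×6×4 = 2592, so the missing entry is 7776 ÷ 2592 = 3.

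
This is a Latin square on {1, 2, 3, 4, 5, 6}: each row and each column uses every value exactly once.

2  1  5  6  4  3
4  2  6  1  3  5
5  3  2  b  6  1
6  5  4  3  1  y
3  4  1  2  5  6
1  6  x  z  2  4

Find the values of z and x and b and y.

For row 3, column 4: row 3 already has {1, 2, 3, 5, 6}; that leaves 4.
At (row 6, col 4): column 4 already has {1, 2, 3, 4, 6}, so the value is 5.
Cell (4,6): row 4 already has {1, 3, 4, 5, 6} → 2.
At (row 6, col 3): row 6 already has {1, 2, 4, 5, 6}, so the value is 3.

z = 5, x = 3, b = 4, y = 2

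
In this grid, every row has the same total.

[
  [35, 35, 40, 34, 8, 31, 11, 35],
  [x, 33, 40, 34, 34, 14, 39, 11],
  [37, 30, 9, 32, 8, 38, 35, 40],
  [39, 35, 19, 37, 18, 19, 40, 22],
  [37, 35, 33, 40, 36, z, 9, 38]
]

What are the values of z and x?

The complete rows each total 229.
Row 5 is missing 229 − 228 = 1 (since 37 + 35 + 33 + 40 + 36 + 9 + 38 = 228).
Row 2 is missing 229 − 205 = 24 (since 33 + 40 + 34 + 34 + 14 + 39 + 11 = 205).

z = 1, x = 24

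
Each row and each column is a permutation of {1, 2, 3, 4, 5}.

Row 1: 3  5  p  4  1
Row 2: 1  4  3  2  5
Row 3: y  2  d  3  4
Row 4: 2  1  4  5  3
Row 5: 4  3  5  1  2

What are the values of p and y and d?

p = 2, y = 5, d = 1

Cell (1,3): row 1 already has {1, 3, 4, 5} → 2.
For row 3, column 1: column 1 already has {1, 2, 3, 4}; that leaves 5.
At (row 3, col 3): row 3 already has {2, 3, 4, 5}, so the value is 1.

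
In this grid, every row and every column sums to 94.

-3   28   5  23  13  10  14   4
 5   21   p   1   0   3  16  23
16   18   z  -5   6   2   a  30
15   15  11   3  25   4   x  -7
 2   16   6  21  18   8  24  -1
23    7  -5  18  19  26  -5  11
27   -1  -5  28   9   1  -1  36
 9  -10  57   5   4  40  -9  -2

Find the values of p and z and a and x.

The known cells in row 2 total 69, leaving 94 − 69 = 25 for the blank.
The known cells in row 4 total 66, leaving 94 − 66 = 28 for the blank.
The known cells in column 7 total 67, leaving 94 − 67 = 27 for the blank.
The known cells in row 3 total 94, leaving 94 − 94 = 0 for the blank.

p = 25, z = 0, a = 27, x = 28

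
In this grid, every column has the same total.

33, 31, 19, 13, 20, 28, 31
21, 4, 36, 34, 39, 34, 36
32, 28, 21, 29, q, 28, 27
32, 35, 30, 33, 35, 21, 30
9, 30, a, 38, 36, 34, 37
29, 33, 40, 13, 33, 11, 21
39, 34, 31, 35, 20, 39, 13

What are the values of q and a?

Column 1 sums to 195 and so does column 6; that's the common total.
In column 5 the known cells total 183, leaving 195 − 183 = 12.
In column 3 the known cells total 177, leaving 195 − 177 = 18.

q = 12, a = 18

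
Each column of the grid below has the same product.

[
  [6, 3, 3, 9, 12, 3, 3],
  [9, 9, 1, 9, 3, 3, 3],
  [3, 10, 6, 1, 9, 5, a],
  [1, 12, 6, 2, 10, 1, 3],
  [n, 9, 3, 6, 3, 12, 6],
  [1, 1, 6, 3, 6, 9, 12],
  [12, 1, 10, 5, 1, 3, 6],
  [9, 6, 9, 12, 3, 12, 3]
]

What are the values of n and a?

n = 10, a = 5

Columns 3 and 4 each multiply to 174960, so every column has product 174960.
Column 1: 6×9×3×1×1×12×9 = 17496, so the missing entry is 174960 ÷ 17496 = 10.
Column 7: 3×3×3×6×12×6×3 = 34992, so the missing entry is 174960 ÷ 34992 = 5.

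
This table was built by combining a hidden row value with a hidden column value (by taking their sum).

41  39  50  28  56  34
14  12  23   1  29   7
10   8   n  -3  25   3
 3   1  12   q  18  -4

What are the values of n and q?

n = 19, q = -10

The difference between any two rows is the same in every column — this is an addition table with the headers hidden.
Row 3 minus row 1 is 10 − 41 = -31, so its entry in column 3 is 50 + (-31) = 19.
Row 4 minus row 1 is 3 − 41 = -38, so its entry in column 4 is 28 + (-38) = -10.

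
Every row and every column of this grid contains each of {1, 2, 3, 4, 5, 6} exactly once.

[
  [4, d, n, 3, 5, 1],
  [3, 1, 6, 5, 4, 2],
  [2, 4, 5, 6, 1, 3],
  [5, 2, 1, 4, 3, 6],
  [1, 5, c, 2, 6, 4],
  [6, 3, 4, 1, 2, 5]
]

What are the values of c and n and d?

For row 1, column 2: column 2 already has {1, 2, 3, 4, 5}; that leaves 6.
Cell (1,3): row 1 already has {1, 3, 4, 5, 6} → 2.
Cell (5,3): row 5 already has {1, 2, 4, 5, 6} → 3.

c = 3, n = 2, d = 6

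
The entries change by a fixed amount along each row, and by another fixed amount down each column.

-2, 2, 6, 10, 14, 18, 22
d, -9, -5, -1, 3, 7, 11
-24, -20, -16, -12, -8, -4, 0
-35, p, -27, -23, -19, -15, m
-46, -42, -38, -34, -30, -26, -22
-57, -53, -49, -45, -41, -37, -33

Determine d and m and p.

d = -13, m = -11, p = -31

Along each row the entries change by 4 per step; down each column they change by -11.
Row 2: from -9 at column 2, stepping by 4 to column 1 gives -13.
Row 4: from -35 at column 1, stepping by 4 to column 7 gives -11.
Row 4: from -35 at column 1, stepping by 4 to column 2 gives -31.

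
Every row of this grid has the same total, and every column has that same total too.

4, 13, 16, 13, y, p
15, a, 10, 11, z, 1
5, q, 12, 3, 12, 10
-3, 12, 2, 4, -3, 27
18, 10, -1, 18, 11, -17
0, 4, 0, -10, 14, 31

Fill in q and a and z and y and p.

Rows 4 and 5 both sum to 39, so that's the common total.
The known cells in row 3 total 42, leaving 39 − 42 = -3 for the blank.
The known cells in column 2 total 36, leaving 39 − 36 = 3 for the blank.
The known cells in row 2 total 40, leaving 39 − 40 = -1 for the blank.
The known cells in column 5 total 33, leaving 39 − 33 = 6 for the blank.
The known cells in row 1 total 52, leaving 39 − 52 = -13 for the blank.

q = -3, a = 3, z = -1, y = 6, p = -13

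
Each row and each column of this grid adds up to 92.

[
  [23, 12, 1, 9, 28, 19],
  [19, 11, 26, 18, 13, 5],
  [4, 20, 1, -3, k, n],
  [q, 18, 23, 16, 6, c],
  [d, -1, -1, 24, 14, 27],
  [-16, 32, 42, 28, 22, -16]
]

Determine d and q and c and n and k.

Column 5 has 28 + 13 + 6 + 14 + 22 = 83; the blank must be 92 − 83 = 9.
Row 5 has -1 − 1 + 24 + 14 + 27 = 63; the blank must be 92 − 63 = 29.
Column 1 has 23 + 19 + 4 + 29 − 16 = 59; the blank must be 92 − 59 = 33.
Row 3 has 4 + 20 + 1 − 3 + 9 = 31; the blank must be 92 − 31 = 61.
Row 4 has 33 + 18 + 23 + 16 + 6 = 96; the blank must be 92 − 96 = -4.

d = 29, q = 33, c = -4, n = 61, k = 9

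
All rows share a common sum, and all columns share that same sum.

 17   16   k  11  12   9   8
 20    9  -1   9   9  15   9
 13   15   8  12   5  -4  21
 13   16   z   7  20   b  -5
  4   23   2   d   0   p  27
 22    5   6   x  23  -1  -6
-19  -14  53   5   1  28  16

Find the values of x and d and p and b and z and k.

x = 21, d = 5, p = 9, b = 14, z = 5, k = -3

Rows 2 and 3 both sum to 70, so that's the common total.
Row 1 has 17 + 16 + 11 + 12 + 9 + 8 = 73; the blank must be 70 − 73 = -3.
Row 6 has 22 + 5 + 6 + 23 − 1 − 6 = 49; the blank must be 70 − 49 = 21.
Column 4 has 11 + 9 + 12 + 7 + 21 + 5 = 65; the blank must be 70 − 65 = 5.
Row 5 has 4 + 23 + 2 + 5 + 0 + 27 = 61; the blank must be 70 − 61 = 9.
Column 3 has -3 − 1 + 8 + 2 + 6 + 53 = 65; the blank must be 70 − 65 = 5.
Row 4 has 13 + 16 + 5 + 7 + 20 − 5 = 56; the blank must be 70 − 56 = 14.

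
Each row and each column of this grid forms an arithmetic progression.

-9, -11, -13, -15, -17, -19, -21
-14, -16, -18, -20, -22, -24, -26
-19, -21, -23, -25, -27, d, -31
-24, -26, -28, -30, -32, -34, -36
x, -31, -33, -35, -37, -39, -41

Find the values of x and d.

Along each row the entries change by -2 per step; down each column they change by -5.
Row 5: from -31 at column 2, stepping by -2 to column 1 gives -29.
Row 3: from -19 at column 1, stepping by -2 to column 6 gives -29.

x = -29, d = -29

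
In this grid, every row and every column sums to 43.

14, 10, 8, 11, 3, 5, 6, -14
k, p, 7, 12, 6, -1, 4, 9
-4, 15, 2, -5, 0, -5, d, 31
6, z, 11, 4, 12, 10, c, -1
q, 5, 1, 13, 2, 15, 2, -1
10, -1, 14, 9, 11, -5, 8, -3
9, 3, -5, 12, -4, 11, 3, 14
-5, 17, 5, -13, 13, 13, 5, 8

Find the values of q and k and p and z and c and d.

q = 6, k = 7, p = -1, z = -5, c = 6, d = 9

Row 5 has 5 + 1 + 13 + 2 + 15 + 2 − 1 = 37; the blank must be 43 − 37 = 6.
Row 3 has -4 + 15 + 2 − 5 + 0 − 5 + 31 = 34; the blank must be 43 − 34 = 9.
Column 7 has 6 + 4 + 9 + 2 + 8 + 3 + 5 = 37; the blank must be 43 − 37 = 6.
Row 4 has 6 + 11 + 4 + 12 + 10 + 6 − 1 = 48; the blank must be 43 − 48 = -5.
Column 2 has 10 + 15 − 5 + 5 − 1 + 3 + 17 = 44; the blank must be 43 − 44 = -1.
Row 2 has -1 + 7 + 12 + 6 − 1 + 4 + 9 = 36; the blank must be 43 − 36 = 7.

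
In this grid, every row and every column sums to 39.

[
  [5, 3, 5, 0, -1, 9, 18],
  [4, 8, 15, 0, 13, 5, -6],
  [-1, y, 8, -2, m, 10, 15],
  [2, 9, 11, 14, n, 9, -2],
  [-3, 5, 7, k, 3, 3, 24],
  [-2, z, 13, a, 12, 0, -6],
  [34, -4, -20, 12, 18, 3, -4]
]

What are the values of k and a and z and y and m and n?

Row 4 has 2 + 9 + 11 + 14 + 9 − 2 = 43; the blank must be 39 − 43 = -4.
Column 5 has -1 + 13 − 4 + 3 + 12 + 18 = 41; the blank must be 39 − 41 = -2.
Row 3 has -1 + 8 − 2 − 2 + 10 + 15 = 28; the blank must be 39 − 28 = 11.
Row 5 has -3 + 5 + 7 + 3 + 3 + 24 = 39; the blank must be 39 − 39 = 0.
Column 2 has 3 + 8 + 11 + 9 + 5 − 4 = 32; the blank must be 39 − 32 = 7.
Row 6 has -2 + 7 + 13 + 12 + 0 − 6 = 24; the blank must be 39 − 24 = 15.

k = 0, a = 15, z = 7, y = 11, m = -2, n = -4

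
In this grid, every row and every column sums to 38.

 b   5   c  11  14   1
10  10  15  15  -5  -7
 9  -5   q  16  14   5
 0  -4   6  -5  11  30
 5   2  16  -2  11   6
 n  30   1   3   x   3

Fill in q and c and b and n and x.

Column 5 has 14 − 5 + 14 + 11 + 11 = 45; the blank must be 38 − 45 = -7.
Row 6 has 30 + 1 + 3 − 7 + 3 = 30; the blank must be 38 − 30 = 8.
Column 1 has 10 + 9 + 0 + 5 + 8 = 32; the blank must be 38 − 32 = 6.
Row 1 has 6 + 5 + 11 + 14 + 1 = 37; the blank must be 38 − 37 = 1.
Row 3 has 9 − 5 + 16 + 14 + 5 = 39; the blank must be 38 − 39 = -1.

q = -1, c = 1, b = 6, n = 8, x = -7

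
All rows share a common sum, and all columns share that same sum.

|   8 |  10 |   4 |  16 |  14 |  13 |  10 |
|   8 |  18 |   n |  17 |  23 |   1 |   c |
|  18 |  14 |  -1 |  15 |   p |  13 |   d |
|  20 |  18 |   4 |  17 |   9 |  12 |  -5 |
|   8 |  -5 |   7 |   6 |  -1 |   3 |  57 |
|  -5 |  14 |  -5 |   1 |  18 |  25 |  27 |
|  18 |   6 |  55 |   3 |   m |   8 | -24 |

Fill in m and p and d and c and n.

m = 9, p = 3, d = 13, c = -3, n = 11

Rows 1 and 4 both sum to 75, so that's the common total.
Column 3: 4 − 1 + 4 + 7 − 5 + 55 = 64, so its missing entry is 75 − 64 = 11.
Row 7: 18 + 6 + 55 + 3 + 8 − 24 = 66, so its missing entry is 75 − 66 = 9.
Column 5: 14 + 23 + 9 − 1 + 18 + 9 = 72, so its missing entry is 75 − 72 = 3.
Row 3: 18 + 14 − 1 + 15 + 3 + 13 = 62, so its missing entry is 75 − 62 = 13.
Row 2: 8 + 18 + 11 + 17 + 23 + 1 = 78, so its missing entry is 75 − 78 = -3.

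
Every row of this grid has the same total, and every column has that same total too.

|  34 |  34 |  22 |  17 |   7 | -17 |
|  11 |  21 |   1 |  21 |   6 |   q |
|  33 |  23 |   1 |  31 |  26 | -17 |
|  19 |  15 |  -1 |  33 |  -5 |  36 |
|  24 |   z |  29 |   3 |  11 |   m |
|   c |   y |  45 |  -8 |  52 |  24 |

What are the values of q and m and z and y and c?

Rows 1 and 3 both sum to 97, so that's the common total.
The known cells in row 2 total 60, leaving 97 − 60 = 37 for the blank.
The known cells in column 6 total 63, leaving 97 − 63 = 34 for the blank.
The known cells in column 1 total 121, leaving 97 − 121 = -24 for the blank.
The known cells in row 6 total 89, leaving 97 − 89 = 8 for the blank.
The known cells in row 5 total 101, leaving 97 − 101 = -4 for the blank.

q = 37, m = 34, z = -4, y = 8, c = -24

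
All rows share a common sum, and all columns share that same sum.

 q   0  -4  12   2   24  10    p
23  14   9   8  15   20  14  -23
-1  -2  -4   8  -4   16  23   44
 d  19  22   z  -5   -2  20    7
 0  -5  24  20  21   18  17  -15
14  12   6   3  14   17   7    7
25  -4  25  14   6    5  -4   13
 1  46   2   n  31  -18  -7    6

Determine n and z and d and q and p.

n = 19, z = -4, d = 23, q = -5, p = 41

Rows 2 and 3 both sum to 80, so that's the common total.
Column 8: -23 + 44 + 7 − 15 + 7 + 13 + 6 = 39, so its missing entry is 80 − 39 = 41.
Row 1: 0 − 4 + 12 + 2 + 24 + 10 + 41 = 85, so its missing entry is 80 − 85 = -5.
Column 1: -5 + 23 − 1 + 0 + 14 + 25 + 1 = 57, so its missing entry is 80 − 57 = 23.
Row 8: 1 + 46 + 2 + 31 − 18 − 7 + 6 = 61, so its missing entry is 80 − 61 = 19.
Row 4: 23 + 19 + 22 − 5 − 2 + 20 + 7 = 84, so its missing entry is 80 − 84 = -4.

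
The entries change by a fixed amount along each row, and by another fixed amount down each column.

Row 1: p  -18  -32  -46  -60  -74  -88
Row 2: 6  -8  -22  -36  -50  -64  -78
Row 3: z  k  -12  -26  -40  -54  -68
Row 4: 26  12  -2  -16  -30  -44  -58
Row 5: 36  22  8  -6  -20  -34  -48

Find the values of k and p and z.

Along each row the entries change by -14 per step; down each column they change by 10.
Row 3: from -12 at column 3, stepping by -14 to column 2 gives 2.
Row 1: from -18 at column 2, stepping by -14 to column 1 gives -4.
Row 3: from -12 at column 3, stepping by -14 to column 1 gives 16.

k = 2, p = -4, z = 16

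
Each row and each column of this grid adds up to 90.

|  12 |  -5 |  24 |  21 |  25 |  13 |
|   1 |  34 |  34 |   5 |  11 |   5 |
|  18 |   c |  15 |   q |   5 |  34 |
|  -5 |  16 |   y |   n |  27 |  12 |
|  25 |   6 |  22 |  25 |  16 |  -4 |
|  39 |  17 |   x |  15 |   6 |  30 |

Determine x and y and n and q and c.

x = -17, y = 12, n = 28, q = -4, c = 22

The known cells in column 2 total 68, leaving 90 − 68 = 22 for the blank.
The known cells in row 3 total 94, leaving 90 − 94 = -4 for the blank.
The known cells in column 4 total 62, leaving 90 − 62 = 28 for the blank.
The known cells in row 4 total 78, leaving 90 − 78 = 12 for the blank.
The known cells in row 6 total 107, leaving 90 − 107 = -17 for the blank.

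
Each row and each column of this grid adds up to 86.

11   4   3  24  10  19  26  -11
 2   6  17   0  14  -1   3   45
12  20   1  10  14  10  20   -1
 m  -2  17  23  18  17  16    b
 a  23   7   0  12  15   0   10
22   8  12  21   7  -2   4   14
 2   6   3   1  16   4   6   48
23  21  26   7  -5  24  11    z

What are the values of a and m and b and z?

Row 5: 23 + 7 + 0 + 12 + 15 + 0 + 10 = 67, so its missing entry is 86 − 67 = 19.
Row 8: 23 + 21 + 26 + 7 − 5 + 24 + 11 = 107, so its missing entry is 86 − 107 = -21.
Column 8: -11 + 45 − 1 + 10 + 14 + 48 − 21 = 84, so its missing entry is 86 − 84 = 2.
Row 4: -2 + 17 + 23 + 18 + 17 + 16 + 2 = 91, so its missing entry is 86 − 91 = -5.

a = 19, m = -5, b = 2, z = -21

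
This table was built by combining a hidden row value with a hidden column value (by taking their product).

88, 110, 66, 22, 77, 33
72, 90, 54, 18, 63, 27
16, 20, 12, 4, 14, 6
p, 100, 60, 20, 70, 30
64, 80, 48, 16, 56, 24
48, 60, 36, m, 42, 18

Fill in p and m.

p = 80, m = 12

Each row is a constant multiple of every other row — this is a multiplication table with the headers hidden.
Row 4 is 70/77 = 10/11 times row 1, so its entry in column 1 is 88 × 10/11 = 80.
Row 6 is 42/77 = 6/11 times row 1, so its entry in column 4 is 22 × 6/11 = 12.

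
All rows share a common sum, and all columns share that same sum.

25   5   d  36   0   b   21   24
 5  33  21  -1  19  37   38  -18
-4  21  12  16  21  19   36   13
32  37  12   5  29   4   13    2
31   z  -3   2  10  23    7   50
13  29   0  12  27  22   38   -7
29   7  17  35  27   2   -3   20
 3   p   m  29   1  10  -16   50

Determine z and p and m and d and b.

z = 14, p = -12, m = 69, d = 6, b = 17

Rows 2 and 3 both sum to 134, so that's the common total.
Column 6: 37 + 19 + 4 + 23 + 22 + 2 + 10 = 117, so its missing entry is 134 − 117 = 17.
Row 1: 25 + 5 + 36 + 0 + 17 + 21 + 24 = 128, so its missing entry is 134 − 128 = 6.
Column 3: 6 + 21 + 12 + 12 − 3 + 0 + 17 = 65, so its missing entry is 134 − 65 = 69.
Row 8: 3 + 69 + 29 + 1 + 10 − 16 + 50 = 146, so its missing entry is 134 − 146 = -12.
Row 5: 31 − 3 + 2 + 10 + 23 + 7 + 50 = 120, so its missing entry is 134 − 120 = 14.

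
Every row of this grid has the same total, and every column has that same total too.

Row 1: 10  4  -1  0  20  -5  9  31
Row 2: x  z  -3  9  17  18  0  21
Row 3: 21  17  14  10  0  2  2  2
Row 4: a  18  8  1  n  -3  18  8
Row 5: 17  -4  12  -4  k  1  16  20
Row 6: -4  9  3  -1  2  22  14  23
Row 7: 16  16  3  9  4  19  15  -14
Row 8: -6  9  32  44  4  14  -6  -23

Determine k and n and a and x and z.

k = 10, n = 11, a = 7, x = 7, z = -1

Rows 1 and 3 both sum to 68, so that's the common total.
Row 5: 17 − 4 + 12 − 4 + 1 + 16 + 20 = 58, so its missing entry is 68 − 58 = 10.
Column 5: 20 + 17 + 0 + 10 + 2 + 4 + 4 = 57, so its missing entry is 68 − 57 = 11.
Column 2: 4 + 17 + 18 − 4 + 9 + 16 + 9 = 69, so its missing entry is 68 − 69 = -1.
Row 4: 18 + 8 + 1 + 11 − 3 + 18 + 8 = 61, so its missing entry is 68 − 61 = 7.
Row 2: -1 − 3 + 9 + 17 + 18 + 0 + 21 = 61, so its missing entry is 68 − 61 = 7.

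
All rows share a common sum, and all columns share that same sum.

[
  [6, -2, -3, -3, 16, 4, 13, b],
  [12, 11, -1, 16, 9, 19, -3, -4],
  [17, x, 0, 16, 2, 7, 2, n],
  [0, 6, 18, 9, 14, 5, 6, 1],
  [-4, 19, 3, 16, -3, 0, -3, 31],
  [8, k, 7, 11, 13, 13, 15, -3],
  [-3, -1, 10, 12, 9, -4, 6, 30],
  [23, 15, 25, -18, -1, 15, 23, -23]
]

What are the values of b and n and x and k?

Rows 2 and 4 both sum to 59, so that's the common total.
The known cells in row 1 total 31, leaving 59 − 31 = 28 for the blank.
The known cells in row 6 total 64, leaving 59 − 64 = -5 for the blank.
The known cells in column 2 total 43, leaving 59 − 43 = 16 for the blank.
The known cells in row 3 total 60, leaving 59 − 60 = -1 for the blank.

b = 28, n = -1, x = 16, k = -5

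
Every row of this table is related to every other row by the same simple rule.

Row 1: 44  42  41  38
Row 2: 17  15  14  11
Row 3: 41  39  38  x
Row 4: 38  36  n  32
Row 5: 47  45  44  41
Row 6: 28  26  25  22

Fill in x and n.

x = 35, n = 35

The difference between any two rows is the same in every column — this is an addition table with the headers hidden.
Row 3 minus row 1 is 39 − 42 = -3, so its entry in column 4 is 38 + (-3) = 35.
Row 4 minus row 1 is 36 − 42 = -6, so its entry in column 3 is 41 + (-6) = 35.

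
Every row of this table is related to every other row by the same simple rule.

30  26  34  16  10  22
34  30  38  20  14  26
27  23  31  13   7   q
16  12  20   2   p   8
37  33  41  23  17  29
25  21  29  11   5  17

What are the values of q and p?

q = 19, p = -4

The difference between any two rows is the same in every column — this is an addition table with the headers hidden.
Row 3 minus row 1 is 31 − 34 = -3, so its entry in column 6 is 22 + (-3) = 19.
Row 4 minus row 1 is 20 − 34 = -14, so its entry in column 5 is 10 + (-14) = -4.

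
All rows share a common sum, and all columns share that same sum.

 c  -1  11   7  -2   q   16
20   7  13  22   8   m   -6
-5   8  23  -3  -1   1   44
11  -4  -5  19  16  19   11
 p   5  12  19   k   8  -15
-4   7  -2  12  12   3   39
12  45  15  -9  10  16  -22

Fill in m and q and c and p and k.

Rows 3 and 4 both sum to 67, so that's the common total.
Column 5: -2 + 8 − 1 + 16 + 12 + 10 = 43, so its missing entry is 67 − 43 = 24.
Row 5: 5 + 12 + 19 + 24 + 8 − 15 = 53, so its missing entry is 67 − 53 = 14.
Column 1: 20 − 5 + 11 + 14 − 4 + 12 = 48, so its missing entry is 67 − 48 = 19.
Row 2: 20 + 7 + 13 + 22 + 8 − 6 = 64, so its missing entry is 67 − 64 = 3.
Row 1: 19 − 1 + 11 + 7 − 2 + 16 = 50, so its missing entry is 67 − 50 = 17.

m = 3, q = 17, c = 19, p = 14, k = 24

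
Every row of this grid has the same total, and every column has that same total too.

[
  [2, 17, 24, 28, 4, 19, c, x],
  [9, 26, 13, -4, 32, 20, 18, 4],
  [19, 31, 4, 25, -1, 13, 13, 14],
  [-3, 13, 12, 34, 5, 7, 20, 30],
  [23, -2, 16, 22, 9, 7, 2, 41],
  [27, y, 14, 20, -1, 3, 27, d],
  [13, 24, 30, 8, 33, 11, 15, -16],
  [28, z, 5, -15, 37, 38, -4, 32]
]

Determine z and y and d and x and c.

z = -3, y = 12, d = 16, x = -3, c = 27

Rows 2 and 3 both sum to 118, so that's the common total.
Row 8: 28 + 5 − 15 + 37 + 38 − 4 + 32 = 121, so its missing entry is 118 − 121 = -3.
Column 2: 17 + 26 + 31 + 13 − 2 + 24 − 3 = 106, so its missing entry is 118 − 106 = 12.
Row 6: 27 + 12 + 14 + 20 − 1 + 3 + 27 = 102, so its missing entry is 118 − 102 = 16.
Column 8: 4 + 14 + 30 + 41 + 16 − 16 + 32 = 121, so its missing entry is 118 − 121 = -3.
Row 1: 2 + 17 + 24 + 28 + 4 + 19 − 3 = 91, so its missing entry is 118 − 91 = 27.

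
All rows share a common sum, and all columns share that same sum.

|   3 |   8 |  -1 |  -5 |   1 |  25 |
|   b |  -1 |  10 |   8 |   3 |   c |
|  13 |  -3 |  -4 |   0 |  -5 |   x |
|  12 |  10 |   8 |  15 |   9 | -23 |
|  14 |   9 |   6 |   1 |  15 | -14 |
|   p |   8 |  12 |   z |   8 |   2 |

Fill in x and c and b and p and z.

x = 30, c = 11, b = 0, p = -11, z = 12

Rows 1 and 4 both sum to 31, so that's the common total.
Column 4: -5 + 8 + 0 + 15 + 1 = 19, so its missing entry is 31 − 19 = 12.
Row 6: 8 + 12 + 12 + 8 + 2 = 42, so its missing entry is 31 − 42 = -11.
Column 1: 3 + 13 + 12 + 14 − 11 = 31, so its missing entry is 31 − 31 = 0.
Row 2: 0 − 1 + 10 + 8 + 3 = 20, so its missing entry is 31 − 20 = 11.
Row 3: 13 − 3 − 4 + 0 − 5 = 1, so its missing entry is 31 − 1 = 30.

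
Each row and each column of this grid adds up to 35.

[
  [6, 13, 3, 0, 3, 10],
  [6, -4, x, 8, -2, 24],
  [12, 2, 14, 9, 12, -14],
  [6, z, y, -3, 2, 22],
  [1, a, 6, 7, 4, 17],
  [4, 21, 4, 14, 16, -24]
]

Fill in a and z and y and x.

a = 0, z = 3, y = 5, x = 3

Row 2: 6 − 4 + 8 − 2 + 24 = 32, so its missing entry is 35 − 32 = 3.
Column 3: 3 + 3 + 14 + 6 + 4 = 30, so its missing entry is 35 − 30 = 5.
Row 4: 6 + 5 − 3 + 2 + 22 = 32, so its missing entry is 35 − 32 = 3.
Row 5: 1 + 6 + 7 + 4 + 17 = 35, so its missing entry is 35 − 35 = 0.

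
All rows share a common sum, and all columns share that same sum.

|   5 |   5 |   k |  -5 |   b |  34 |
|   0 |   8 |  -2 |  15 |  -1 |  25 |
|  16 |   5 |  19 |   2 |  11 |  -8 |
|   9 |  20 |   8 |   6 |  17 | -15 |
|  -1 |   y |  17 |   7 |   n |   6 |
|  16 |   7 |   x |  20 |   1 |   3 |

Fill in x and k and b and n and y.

Rows 2 and 3 both sum to 45, so that's the common total.
Column 2: 5 + 8 + 5 + 20 + 7 = 45, so its missing entry is 45 − 45 = 0.
Row 5: -1 + 0 + 17 + 7 + 6 = 29, so its missing entry is 45 − 29 = 16.
Column 5: -1 + 11 + 17 + 16 + 1 = 44, so its missing entry is 45 − 44 = 1.
Row 1: 5 + 5 − 5 + 1 + 34 = 40, so its missing entry is 45 − 40 = 5.
Row 6: 16 + 7 + 20 + 1 + 3 = 47, so its missing entry is 45 − 47 = -2.

x = -2, k = 5, b = 1, n = 16, y = 0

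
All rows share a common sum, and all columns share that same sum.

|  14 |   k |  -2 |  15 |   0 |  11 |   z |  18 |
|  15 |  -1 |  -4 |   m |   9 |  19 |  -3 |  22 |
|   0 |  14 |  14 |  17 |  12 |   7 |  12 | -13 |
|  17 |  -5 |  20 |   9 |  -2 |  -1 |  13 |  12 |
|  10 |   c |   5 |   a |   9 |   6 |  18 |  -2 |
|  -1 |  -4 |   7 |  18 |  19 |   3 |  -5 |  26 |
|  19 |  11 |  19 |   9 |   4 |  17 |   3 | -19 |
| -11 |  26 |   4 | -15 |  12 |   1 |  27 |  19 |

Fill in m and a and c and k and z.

m = 6, a = 4, c = 13, k = 9, z = -2

Rows 3 and 4 both sum to 63, so that's the common total.
Column 7 has -3 + 12 + 13 + 18 − 5 + 3 + 27 = 65; the blank must be 63 − 65 = -2.
Row 1 has 14 − 2 + 15 + 0 + 11 − 2 + 18 = 54; the blank must be 63 − 54 = 9.
Column 2 has 9 − 1 + 14 − 5 − 4 + 11 + 26 = 50; the blank must be 63 − 50 = 13.
Row 5 has 10 + 13 + 5 + 9 + 6 + 18 − 2 = 59; the blank must be 63 − 59 = 4.
Row 2 has 15 − 1 − 4 + 9 + 19 − 3 + 22 = 57; the blank must be 63 − 57 = 6.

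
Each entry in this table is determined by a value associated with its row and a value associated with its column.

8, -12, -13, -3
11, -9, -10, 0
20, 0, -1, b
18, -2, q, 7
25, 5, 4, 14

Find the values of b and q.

The difference between any two rows is the same in every column — this is an addition table with the headers hidden.
Row 3 minus row 1 is 0 − (-12) = 12, so its entry in column 4 is -3 + 12 = 9.
Row 4 minus row 1 is -2 − (-12) = 10, so its entry in column 3 is -13 + 10 = -3.

b = 9, q = -3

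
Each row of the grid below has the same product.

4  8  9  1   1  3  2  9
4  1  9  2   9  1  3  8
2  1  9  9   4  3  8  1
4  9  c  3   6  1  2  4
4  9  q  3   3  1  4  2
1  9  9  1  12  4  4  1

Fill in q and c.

q = 6, c = 3

Rows 1 and 6 each multiply to 15552, so every row has product 15552.
Row 5: 4×9×3×3×1×4×2 = 2592, so the missing entry is 15552 ÷ 2592 = 6.
Row 4: 4×9×3×6×1×2×4 = 5184, so the missing entry is 15552 ÷ 5184 = 3.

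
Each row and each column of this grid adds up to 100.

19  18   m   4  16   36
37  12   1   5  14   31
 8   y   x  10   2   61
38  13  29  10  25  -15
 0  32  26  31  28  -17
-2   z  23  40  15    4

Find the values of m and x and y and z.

m = 7, x = 14, y = 5, z = 20

The known cells in row 6 total 80, leaving 100 − 80 = 20 for the blank.
The known cells in row 1 total 93, leaving 100 − 93 = 7 for the blank.
The known cells in column 2 total 95, leaving 100 − 95 = 5 for the blank.
The known cells in row 3 total 86, leaving 100 − 86 = 14 for the blank.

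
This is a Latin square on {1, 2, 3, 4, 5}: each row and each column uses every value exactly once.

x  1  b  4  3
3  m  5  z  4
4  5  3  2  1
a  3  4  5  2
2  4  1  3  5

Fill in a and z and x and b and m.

a = 1, z = 1, x = 5, b = 2, m = 2

For row 2, column 2: column 2 already has {1, 3, 4, 5}; that leaves 2.
At (row 4, col 1): row 4 already has {2, 3, 4, 5}, so the value is 1.
Cell (1,1): column 1 already has {1, 2, 3, 4} → 5.
At (row 1, col 3): row 1 already has {1, 3, 4, 5}, so the value is 2.
For row 2, column 4: row 2 already has {2, 3, 4, 5}; that leaves 1.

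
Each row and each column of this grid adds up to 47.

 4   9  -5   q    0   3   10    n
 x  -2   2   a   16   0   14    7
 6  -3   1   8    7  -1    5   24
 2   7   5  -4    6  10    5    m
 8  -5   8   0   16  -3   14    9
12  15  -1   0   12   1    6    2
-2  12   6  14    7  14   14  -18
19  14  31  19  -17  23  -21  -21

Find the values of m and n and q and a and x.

Row 4 has 2 + 7 + 5 − 4 + 6 + 10 + 5 = 31; the blank must be 47 − 31 = 16.
Column 8 has 7 + 24 + 16 + 9 + 2 − 18 − 21 = 19; the blank must be 47 − 19 = 28.
Row 1 has 4 + 9 − 5 + 0 + 3 + 10 + 28 = 49; the blank must be 47 − 49 = -2.
Column 1 has 4 + 6 + 2 + 8 + 12 − 2 + 19 = 49; the blank must be 47 − 49 = -2.
Row 2 has -2 − 2 + 2 + 16 + 0 + 14 + 7 = 35; the blank must be 47 − 35 = 12.

m = 16, n = 28, q = -2, a = 12, x = -2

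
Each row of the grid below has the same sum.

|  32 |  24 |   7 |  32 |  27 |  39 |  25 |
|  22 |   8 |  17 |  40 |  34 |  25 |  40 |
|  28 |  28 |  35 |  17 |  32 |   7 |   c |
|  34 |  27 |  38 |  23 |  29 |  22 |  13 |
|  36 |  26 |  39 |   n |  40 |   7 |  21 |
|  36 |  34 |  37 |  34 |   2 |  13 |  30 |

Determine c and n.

The complete rows each total 186.
Row 3 is missing 186 − 147 = 39 (since 28 + 28 + 35 + 17 + 32 + 7 = 147).
Row 5 is missing 186 − 169 = 17 (since 36 + 26 + 39 + 40 + 7 + 21 = 169).

c = 39, n = 17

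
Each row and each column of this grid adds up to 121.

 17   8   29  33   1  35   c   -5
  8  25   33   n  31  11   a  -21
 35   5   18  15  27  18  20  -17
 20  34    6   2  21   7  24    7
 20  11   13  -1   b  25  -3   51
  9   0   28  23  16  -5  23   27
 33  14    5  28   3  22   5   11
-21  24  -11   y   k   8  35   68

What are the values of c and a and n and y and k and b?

Row 5: 20 + 11 + 13 − 1 + 25 − 3 + 51 = 116, so its missing entry is 121 − 116 = 5.
Column 5: 1 + 31 + 27 + 21 + 5 + 16 + 3 = 104, so its missing entry is 121 − 104 = 17.
Row 8: -21 + 24 − 11 + 17 + 8 + 35 + 68 = 120, so its missing entry is 121 − 120 = 1.
Row 1: 17 + 8 + 29 + 33 + 1 + 35 − 5 = 118, so its missing entry is 121 − 118 = 3.
Column 7: 3 + 20 + 24 − 3 + 23 + 5 + 35 = 107, so its missing entry is 121 − 107 = 14.
Row 2: 8 + 25 + 33 + 31 + 11 + 14 − 21 = 101, so its missing entry is 121 − 101 = 20.

c = 3, a = 14, n = 20, y = 1, k = 17, b = 5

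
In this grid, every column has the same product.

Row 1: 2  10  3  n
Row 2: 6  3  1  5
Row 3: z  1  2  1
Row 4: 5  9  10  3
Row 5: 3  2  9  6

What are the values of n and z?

n = 6, z = 3

Columns 2 and 3 each multiply to 540, so every column has product 540.
Column 4: 5×1×3×6 = 90, so the missing entry is 540 ÷ 90 = 6.
Column 1: 2×6×5×3 = 180, so the missing entry is 540 ÷ 180 = 3.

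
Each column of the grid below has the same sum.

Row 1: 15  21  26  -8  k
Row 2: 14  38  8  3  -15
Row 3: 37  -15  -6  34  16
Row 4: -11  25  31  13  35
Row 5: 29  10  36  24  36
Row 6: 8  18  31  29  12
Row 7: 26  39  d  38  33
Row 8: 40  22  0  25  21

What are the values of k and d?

Column 1 sums to 158 and so does column 4; that's the common total.
In column 5 the known cells total 138, leaving 158 − 138 = 20.
In column 3 the known cells total 126, leaving 158 − 126 = 32.

k = 20, d = 32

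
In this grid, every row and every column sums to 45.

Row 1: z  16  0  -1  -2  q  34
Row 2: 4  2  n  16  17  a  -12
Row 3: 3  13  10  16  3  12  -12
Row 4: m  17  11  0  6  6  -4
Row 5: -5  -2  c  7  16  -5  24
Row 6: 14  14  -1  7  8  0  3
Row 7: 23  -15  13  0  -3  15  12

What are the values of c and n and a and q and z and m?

c = 10, n = 2, a = 16, q = 1, z = -3, m = 9

Row 5 has -5 − 2 + 7 + 16 − 5 + 24 = 35; the blank must be 45 − 35 = 10.
Column 3 has 0 + 10 + 11 + 10 − 1 + 13 = 43; the blank must be 45 − 43 = 2.
Row 2 has 4 + 2 + 2 + 16 + 17 − 12 = 29; the blank must be 45 − 29 = 16.
Row 4 has 17 + 11 + 0 + 6 + 6 − 4 = 36; the blank must be 45 − 36 = 9.
Column 1 has 4 + 3 + 9 − 5 + 14 + 23 = 48; the blank must be 45 − 48 = -3.
Row 1 has -3 + 16 + 0 − 1 − 2 + 34 = 44; the blank must be 45 − 44 = 1.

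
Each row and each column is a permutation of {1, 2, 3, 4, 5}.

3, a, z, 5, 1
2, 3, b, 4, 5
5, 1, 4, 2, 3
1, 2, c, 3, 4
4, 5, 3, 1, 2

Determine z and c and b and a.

At (row 1, col 2): column 2 already has {1, 2, 3, 5}, so the value is 4.
Cell (4,3): row 4 already has {1, 2, 3, 4} → 5.
Cell (2,3): row 2 already has {2, 3, 4, 5} → 1.
At (row 1, col 3): row 1 already has {1, 3, 4, 5}, so the value is 2.

z = 2, c = 5, b = 1, a = 4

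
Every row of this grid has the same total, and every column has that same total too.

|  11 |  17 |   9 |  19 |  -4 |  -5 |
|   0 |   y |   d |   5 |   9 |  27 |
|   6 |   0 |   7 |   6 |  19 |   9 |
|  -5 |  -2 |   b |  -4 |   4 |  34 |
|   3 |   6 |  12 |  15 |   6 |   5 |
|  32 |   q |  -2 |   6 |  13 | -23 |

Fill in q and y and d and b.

Rows 1 and 3 both sum to 47, so that's the common total.
The known cells in row 6 total 26, leaving 47 − 26 = 21 for the blank.
The known cells in column 2 total 42, leaving 47 − 42 = 5 for the blank.
The known cells in row 2 total 46, leaving 47 − 46 = 1 for the blank.
The known cells in row 4 total 27, leaving 47 − 27 = 20 for the blank.

q = 21, y = 5, d = 1, b = 20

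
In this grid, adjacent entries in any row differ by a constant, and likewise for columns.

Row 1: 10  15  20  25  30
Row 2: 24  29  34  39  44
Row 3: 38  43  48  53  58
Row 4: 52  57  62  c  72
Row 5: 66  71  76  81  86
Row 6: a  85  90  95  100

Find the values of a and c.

a = 80, c = 67

Along each row the entries change by 5 per step; down each column they change by 14.
Row 6: from 85 at column 2, stepping by 5 to column 1 gives 80.
Row 4: from 52 at column 1, stepping by 5 to column 4 gives 67.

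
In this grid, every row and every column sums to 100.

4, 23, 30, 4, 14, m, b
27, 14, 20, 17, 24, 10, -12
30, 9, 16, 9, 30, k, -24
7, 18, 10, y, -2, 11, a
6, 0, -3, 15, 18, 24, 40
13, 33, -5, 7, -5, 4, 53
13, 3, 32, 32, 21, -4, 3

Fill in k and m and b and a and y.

The known cells in column 4 total 84, leaving 100 − 84 = 16 for the blank.
The known cells in row 4 total 60, leaving 100 − 60 = 40 for the blank.
The known cells in column 7 total 100, leaving 100 − 100 = 0 for the blank.
The known cells in row 1 total 75, leaving 100 − 75 = 25 for the blank.
The known cells in row 3 total 70, leaving 100 − 70 = 30 for the blank.

k = 30, m = 25, b = 0, a = 40, y = 16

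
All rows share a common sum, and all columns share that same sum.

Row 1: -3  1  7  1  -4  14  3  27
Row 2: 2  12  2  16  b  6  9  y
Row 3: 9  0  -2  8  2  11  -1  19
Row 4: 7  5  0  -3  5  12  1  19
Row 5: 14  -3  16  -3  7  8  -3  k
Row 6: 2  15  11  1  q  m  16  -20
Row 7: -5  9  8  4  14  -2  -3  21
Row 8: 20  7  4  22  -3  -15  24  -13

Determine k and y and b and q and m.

k = 10, y = -17, b = 16, q = 9, m = 12

Rows 1 and 3 both sum to 46, so that's the common total.
Column 6: 14 + 6 + 11 + 12 + 8 − 2 − 15 = 34, so its missing entry is 46 − 34 = 12.
Row 6: 2 + 15 + 11 + 1 + 12 + 16 − 20 = 37, so its missing entry is 46 − 37 = 9.
Column 5: -4 + 2 + 5 + 7 + 9 + 14 − 3 = 30, so its missing entry is 46 − 30 = 16.
Row 2: 2 + 12 + 2 + 16 + 16 + 6 + 9 = 63, so its missing entry is 46 − 63 = -17.
Row 5: 14 − 3 + 16 − 3 + 7 + 8 − 3 = 36, so its missing entry is 46 − 36 = 10.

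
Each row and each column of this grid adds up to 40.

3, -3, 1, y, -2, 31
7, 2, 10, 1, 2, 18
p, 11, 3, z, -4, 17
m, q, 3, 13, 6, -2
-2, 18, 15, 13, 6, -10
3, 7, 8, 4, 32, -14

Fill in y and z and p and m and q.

y = 10, z = -1, p = 14, m = 15, q = 5

The known cells in column 2 total 35, leaving 40 − 35 = 5 for the blank.
The known cells in row 1 total 30, leaving 40 − 30 = 10 for the blank.
The known cells in row 4 total 25, leaving 40 − 25 = 15 for the blank.
The known cells in column 1 total 26, leaving 40 − 26 = 14 for the blank.
The known cells in row 3 total 41, leaving 40 − 41 = -1 for the blank.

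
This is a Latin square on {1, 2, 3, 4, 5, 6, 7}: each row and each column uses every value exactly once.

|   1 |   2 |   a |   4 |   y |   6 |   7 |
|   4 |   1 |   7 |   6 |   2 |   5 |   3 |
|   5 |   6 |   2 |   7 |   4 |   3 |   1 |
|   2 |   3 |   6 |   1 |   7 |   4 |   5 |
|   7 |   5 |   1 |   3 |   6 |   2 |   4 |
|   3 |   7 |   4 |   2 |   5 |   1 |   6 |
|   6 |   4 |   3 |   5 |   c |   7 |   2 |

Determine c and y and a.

For row 1, column 3: column 3 already has {1, 2, 3, 4, 6, 7}; that leaves 5.
At (row 1, col 5): row 1 already has {1, 2, 4, 5, 6, 7}, so the value is 3.
Cell (7,5): row 7 already has {2, 3, 4, 5, 6, 7} → 1.

c = 1, y = 3, a = 5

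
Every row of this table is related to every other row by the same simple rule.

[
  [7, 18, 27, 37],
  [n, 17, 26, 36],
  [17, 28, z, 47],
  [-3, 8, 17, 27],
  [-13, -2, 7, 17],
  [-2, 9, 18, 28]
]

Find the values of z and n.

The difference between any two rows is the same in every column — this is an addition table with the headers hidden.
Row 3 minus row 1 is 47 − 37 = 10, so its entry in column 3 is 27 + 10 = 37.
Row 2 minus row 1 is 36 − 37 = -1, so its entry in column 1 is 7 + (-1) = 6.

z = 37, n = 6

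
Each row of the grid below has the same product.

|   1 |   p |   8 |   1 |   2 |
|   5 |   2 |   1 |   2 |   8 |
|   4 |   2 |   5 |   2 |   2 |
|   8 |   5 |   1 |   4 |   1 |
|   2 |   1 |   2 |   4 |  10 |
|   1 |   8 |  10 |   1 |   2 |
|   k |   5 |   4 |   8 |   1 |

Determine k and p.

Rows 2 and 4 each multiply to 160, so every row has product 160.
Row 7: 5×4×8×1 = 160, so the missing entry is 160 ÷ 160 = 1.
Row 1: 1×8×1×2 = 16, so the missing entry is 160 ÷ 16 = 10.

k = 1, p = 10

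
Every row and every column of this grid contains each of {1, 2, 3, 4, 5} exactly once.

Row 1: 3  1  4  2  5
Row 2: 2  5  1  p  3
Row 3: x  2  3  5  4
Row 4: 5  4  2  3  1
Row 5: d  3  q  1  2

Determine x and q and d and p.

x = 1, q = 5, d = 4, p = 4

For row 3, column 1: row 3 already has {2, 3, 4, 5}; that leaves 1.
At (row 5, col 1): column 1 already has {1, 2, 3, 5}, so the value is 4.
Cell (2,4): row 2 already has {1, 2, 3, 5} → 4.
Cell (5,3): row 5 already has {1, 2, 3, 4} → 5.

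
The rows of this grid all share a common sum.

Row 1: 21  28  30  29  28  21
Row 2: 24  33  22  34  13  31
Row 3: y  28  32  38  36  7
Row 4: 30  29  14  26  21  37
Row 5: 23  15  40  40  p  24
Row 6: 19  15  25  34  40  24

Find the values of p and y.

The complete rows each total 157.
Row 5 is missing 157 − 142 = 15 (since 23 + 15 + 40 + 40 + 24 = 142).
Row 3 is missing 157 − 141 = 16 (since 28 + 32 + 38 + 36 + 7 = 141).

p = 15, y = 16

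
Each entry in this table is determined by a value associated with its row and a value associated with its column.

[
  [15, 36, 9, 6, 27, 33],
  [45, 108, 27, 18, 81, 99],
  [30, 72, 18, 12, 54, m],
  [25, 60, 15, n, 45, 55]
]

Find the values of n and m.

n = 10, m = 66

Each row is a constant multiple of every other row — this is a multiplication table with the headers hidden.
Row 4 is 60/36 = 5/3 times row 1, so its entry in column 4 is 6 × 5/3 = 10.
Row 3 is 72/36 = 2/1 times row 1, so its entry in column 6 is 33 × 2/1 = 66.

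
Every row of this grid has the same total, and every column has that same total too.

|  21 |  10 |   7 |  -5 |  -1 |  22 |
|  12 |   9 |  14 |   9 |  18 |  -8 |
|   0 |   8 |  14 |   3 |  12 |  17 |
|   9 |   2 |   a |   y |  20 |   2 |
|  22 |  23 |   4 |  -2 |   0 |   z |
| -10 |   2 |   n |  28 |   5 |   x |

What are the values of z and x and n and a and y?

z = 7, x = 14, n = 15, a = 0, y = 21

Rows 1 and 2 both sum to 54, so that's the common total.
Row 5 has 22 + 23 + 4 − 2 + 0 = 47; the blank must be 54 − 47 = 7.
Column 6 has 22 − 8 + 17 + 2 + 7 = 40; the blank must be 54 − 40 = 14.
Column 4 has -5 + 9 + 3 − 2 + 28 = 33; the blank must be 54 − 33 = 21.
Row 4 has 9 + 2 + 21 + 20 + 2 = 54; the blank must be 54 − 54 = 0.
Row 6 has -10 + 2 + 28 + 5 + 14 = 39; the blank must be 54 − 39 = 15.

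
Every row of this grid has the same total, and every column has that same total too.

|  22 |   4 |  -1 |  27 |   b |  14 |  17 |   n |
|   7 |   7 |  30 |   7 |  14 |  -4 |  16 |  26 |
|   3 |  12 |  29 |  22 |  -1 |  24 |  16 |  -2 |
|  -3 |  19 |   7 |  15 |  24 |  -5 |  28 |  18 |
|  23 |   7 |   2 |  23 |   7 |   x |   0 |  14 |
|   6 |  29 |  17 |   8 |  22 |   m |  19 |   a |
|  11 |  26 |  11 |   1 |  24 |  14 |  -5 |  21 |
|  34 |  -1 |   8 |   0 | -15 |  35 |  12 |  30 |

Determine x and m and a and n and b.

x = 27, m = -2, a = 4, n = -8, b = 28

Rows 2 and 3 both sum to 103, so that's the common total.
The known cells in column 5 total 75, leaving 103 − 75 = 28 for the blank.
The known cells in row 1 total 111, leaving 103 − 111 = -8 for the blank.
The known cells in column 8 total 99, leaving 103 − 99 = 4 for the blank.
The known cells in row 6 total 105, leaving 103 − 105 = -2 for the blank.
The known cells in row 5 total 76, leaving 103 − 76 = 27 for the blank.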